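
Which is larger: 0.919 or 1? 1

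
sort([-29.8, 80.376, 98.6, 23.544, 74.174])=[-29.8, 23.544, 74.174, 80.376, 98.6]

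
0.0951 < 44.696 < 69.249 True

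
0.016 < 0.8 True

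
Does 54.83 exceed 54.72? Yes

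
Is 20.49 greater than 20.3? Yes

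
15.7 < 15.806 True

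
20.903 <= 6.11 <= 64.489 False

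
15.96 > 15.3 True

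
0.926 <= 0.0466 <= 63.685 False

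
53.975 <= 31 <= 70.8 False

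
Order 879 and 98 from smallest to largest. 98, 879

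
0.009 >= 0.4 False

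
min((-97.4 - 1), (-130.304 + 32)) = -98.4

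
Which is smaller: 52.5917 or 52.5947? 52.5917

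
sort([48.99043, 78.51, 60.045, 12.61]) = [12.61, 48.99043, 60.045, 78.51]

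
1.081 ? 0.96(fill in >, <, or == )>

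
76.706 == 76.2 False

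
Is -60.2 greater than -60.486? Yes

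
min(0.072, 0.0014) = 0.0014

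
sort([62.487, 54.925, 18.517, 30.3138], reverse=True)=[62.487, 54.925, 30.3138, 18.517]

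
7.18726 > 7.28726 False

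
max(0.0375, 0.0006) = 0.0375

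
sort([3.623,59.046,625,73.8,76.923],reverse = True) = [625,76.923,73.8,59.046,3.623]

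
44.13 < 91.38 True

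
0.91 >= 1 False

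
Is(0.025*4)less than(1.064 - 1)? No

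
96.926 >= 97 False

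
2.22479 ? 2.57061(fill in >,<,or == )<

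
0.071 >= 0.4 False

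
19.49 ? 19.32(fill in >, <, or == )>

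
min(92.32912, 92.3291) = 92.3291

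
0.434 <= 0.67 True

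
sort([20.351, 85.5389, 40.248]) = [20.351, 40.248, 85.5389]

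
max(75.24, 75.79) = 75.79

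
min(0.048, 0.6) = 0.048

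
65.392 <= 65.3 False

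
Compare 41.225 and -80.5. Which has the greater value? 41.225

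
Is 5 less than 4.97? No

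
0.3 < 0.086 False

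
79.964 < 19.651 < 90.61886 False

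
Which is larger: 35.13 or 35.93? 35.93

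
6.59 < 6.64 True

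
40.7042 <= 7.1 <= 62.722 False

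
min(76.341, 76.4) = 76.341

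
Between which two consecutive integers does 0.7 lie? 0 and 1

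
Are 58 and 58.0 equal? Yes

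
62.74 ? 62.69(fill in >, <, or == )>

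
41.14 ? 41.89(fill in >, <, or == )<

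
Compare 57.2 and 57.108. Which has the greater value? 57.2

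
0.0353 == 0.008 False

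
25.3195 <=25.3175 False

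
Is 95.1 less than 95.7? Yes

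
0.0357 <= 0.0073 False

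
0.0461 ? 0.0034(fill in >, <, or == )>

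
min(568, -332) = -332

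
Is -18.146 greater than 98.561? No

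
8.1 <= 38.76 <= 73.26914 True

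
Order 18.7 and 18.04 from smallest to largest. 18.04, 18.7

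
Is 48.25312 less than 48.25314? Yes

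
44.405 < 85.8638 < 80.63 False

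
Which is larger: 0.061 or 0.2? 0.2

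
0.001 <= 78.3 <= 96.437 True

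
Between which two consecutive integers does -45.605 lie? -46 and -45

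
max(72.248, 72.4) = 72.4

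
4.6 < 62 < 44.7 False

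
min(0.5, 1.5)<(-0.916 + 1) False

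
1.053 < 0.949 False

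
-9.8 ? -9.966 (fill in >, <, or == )>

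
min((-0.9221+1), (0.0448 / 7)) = 0.0064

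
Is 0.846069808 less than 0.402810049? No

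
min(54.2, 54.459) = 54.2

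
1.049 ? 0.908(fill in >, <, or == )>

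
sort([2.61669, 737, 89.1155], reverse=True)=[737, 89.1155, 2.61669]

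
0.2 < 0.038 False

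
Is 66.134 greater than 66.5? No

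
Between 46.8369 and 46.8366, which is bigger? 46.8369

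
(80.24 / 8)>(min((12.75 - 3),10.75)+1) False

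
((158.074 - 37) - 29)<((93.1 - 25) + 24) True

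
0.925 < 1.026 True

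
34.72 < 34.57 False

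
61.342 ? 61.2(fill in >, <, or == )>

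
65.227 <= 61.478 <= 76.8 False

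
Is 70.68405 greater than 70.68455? No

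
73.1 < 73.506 True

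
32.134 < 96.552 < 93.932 False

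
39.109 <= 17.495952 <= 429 False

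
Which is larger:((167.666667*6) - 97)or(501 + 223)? ((167.666667*6) - 97)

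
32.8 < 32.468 False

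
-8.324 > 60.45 False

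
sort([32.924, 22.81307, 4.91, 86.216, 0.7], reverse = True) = [86.216, 32.924, 22.81307, 4.91, 0.7]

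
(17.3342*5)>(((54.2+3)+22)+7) True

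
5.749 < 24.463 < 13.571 False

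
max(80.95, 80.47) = 80.95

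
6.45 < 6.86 True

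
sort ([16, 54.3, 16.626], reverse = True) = [54.3, 16.626, 16]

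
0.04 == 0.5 False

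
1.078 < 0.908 False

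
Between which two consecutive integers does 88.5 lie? 88 and 89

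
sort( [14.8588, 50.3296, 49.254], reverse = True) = [50.3296, 49.254, 14.8588]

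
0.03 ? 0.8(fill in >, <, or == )<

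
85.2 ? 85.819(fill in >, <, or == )<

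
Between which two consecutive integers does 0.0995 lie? 0 and 1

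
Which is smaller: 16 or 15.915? 15.915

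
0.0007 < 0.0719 True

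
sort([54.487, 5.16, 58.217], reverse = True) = [58.217, 54.487, 5.16]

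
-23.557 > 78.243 False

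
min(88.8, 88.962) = 88.8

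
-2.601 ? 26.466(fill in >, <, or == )<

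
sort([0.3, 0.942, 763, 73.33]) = [0.3, 0.942, 73.33, 763]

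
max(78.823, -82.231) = 78.823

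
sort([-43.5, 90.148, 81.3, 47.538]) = [-43.5, 47.538, 81.3, 90.148]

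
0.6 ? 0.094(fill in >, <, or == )>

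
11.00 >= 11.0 True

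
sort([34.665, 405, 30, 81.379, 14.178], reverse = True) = [405, 81.379, 34.665, 30, 14.178]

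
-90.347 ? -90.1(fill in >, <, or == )<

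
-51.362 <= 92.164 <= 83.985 False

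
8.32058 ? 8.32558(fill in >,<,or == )<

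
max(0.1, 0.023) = 0.1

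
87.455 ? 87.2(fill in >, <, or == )>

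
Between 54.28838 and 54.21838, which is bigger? 54.28838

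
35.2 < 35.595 True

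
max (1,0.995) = 1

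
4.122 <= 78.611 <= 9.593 False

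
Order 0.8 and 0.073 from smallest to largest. 0.073, 0.8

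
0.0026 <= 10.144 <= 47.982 True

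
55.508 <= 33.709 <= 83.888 False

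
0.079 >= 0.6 False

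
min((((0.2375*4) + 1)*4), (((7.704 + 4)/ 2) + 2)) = 7.8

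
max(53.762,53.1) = 53.762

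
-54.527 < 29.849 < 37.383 True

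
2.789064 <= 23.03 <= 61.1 True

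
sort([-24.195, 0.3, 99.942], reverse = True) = [99.942, 0.3, -24.195]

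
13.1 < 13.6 True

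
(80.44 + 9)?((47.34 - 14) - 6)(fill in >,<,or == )>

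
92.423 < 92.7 True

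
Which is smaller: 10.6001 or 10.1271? 10.1271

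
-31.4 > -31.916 True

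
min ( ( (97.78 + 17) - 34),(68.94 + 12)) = 80.78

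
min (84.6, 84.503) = 84.503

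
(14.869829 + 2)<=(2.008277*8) False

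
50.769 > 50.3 True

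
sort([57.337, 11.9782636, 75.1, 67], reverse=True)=[75.1, 67, 57.337, 11.9782636]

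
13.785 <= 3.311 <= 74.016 False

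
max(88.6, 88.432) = 88.6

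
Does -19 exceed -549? Yes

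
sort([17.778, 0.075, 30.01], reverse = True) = [30.01, 17.778, 0.075]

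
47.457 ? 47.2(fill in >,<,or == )>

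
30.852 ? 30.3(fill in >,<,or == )>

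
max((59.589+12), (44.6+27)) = 71.6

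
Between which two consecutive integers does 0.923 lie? 0 and 1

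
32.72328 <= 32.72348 True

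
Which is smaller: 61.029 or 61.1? 61.029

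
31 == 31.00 True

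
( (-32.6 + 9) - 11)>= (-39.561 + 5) False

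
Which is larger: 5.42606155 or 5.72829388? 5.72829388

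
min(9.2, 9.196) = 9.196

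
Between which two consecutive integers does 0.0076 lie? 0 and 1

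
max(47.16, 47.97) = 47.97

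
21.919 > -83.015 True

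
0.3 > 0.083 True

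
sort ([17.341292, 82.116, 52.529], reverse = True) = [82.116, 52.529, 17.341292]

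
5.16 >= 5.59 False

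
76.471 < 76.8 True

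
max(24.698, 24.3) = 24.698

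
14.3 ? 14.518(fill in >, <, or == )<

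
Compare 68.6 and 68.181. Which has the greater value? 68.6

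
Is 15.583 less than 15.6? Yes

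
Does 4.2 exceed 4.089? Yes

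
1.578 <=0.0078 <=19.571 False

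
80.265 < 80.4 True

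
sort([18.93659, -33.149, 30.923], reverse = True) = [30.923, 18.93659, -33.149]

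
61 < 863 True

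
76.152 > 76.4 False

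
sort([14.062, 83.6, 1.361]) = [1.361, 14.062, 83.6]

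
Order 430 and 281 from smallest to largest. 281, 430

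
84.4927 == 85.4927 False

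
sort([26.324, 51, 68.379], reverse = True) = [68.379, 51, 26.324]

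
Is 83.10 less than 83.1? No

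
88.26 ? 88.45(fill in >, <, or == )<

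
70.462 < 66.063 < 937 False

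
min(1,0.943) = 0.943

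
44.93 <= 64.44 True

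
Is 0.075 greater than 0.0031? Yes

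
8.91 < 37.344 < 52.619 True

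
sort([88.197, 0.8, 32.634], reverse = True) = [88.197, 32.634, 0.8]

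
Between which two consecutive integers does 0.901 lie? 0 and 1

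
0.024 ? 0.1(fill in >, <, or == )<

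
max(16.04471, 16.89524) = 16.89524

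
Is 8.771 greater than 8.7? Yes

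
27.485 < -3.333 False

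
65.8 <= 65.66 False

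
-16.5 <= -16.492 True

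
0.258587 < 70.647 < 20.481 False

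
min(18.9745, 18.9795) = 18.9745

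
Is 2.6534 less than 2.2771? No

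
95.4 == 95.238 False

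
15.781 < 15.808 True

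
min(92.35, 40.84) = 40.84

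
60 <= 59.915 False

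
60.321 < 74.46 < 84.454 True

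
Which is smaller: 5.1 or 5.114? 5.1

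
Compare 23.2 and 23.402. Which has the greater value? 23.402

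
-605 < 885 True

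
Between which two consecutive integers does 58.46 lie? 58 and 59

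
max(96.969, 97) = 97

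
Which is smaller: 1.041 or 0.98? 0.98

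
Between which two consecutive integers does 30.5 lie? 30 and 31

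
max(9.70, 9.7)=9.7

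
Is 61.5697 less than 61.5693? No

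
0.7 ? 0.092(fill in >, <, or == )>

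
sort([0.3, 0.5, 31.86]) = [0.3, 0.5, 31.86]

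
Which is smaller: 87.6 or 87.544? 87.544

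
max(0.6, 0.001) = 0.6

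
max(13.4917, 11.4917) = 13.4917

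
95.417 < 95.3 False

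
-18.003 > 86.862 False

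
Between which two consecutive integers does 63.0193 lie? 63 and 64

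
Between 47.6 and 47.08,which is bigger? 47.6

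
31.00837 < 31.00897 True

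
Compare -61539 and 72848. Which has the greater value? 72848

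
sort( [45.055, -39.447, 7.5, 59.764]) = [-39.447, 7.5, 45.055, 59.764]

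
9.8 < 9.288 False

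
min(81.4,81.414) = 81.4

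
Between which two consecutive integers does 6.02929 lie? 6 and 7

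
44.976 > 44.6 True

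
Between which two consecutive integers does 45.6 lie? 45 and 46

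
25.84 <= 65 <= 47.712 False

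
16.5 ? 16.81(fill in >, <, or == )<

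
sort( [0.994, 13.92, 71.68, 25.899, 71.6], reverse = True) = [71.68, 71.6, 25.899, 13.92, 0.994]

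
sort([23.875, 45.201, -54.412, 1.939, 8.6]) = [-54.412, 1.939, 8.6, 23.875, 45.201]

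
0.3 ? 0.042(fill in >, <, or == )>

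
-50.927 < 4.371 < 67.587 True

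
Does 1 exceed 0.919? Yes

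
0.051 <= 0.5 True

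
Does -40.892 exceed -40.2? No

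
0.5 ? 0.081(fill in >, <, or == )>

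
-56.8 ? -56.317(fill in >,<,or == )<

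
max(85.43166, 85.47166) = 85.47166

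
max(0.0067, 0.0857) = 0.0857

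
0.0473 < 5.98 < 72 True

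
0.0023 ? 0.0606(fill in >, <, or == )<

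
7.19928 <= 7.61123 True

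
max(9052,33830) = 33830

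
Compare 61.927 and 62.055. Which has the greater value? 62.055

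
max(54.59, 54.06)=54.59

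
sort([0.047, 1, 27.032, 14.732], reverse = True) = [27.032, 14.732, 1, 0.047]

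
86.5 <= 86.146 False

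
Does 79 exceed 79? No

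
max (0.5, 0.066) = 0.5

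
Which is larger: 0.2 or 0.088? 0.2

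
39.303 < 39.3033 True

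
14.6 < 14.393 False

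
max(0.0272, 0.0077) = 0.0272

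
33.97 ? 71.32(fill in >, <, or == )<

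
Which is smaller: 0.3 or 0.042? 0.042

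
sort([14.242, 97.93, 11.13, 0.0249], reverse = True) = [97.93, 14.242, 11.13, 0.0249]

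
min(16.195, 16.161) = 16.161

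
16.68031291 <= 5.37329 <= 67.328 False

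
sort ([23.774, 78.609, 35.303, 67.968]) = [23.774, 35.303, 67.968, 78.609]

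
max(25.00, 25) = 25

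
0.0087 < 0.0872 True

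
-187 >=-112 False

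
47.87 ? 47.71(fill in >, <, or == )>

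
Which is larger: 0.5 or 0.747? 0.747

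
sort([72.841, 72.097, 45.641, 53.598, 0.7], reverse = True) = [72.841, 72.097, 53.598, 45.641, 0.7]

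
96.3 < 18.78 False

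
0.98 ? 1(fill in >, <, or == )<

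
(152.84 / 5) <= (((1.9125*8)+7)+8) False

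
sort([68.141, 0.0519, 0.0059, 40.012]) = [0.0059, 0.0519, 40.012, 68.141]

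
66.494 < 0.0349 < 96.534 False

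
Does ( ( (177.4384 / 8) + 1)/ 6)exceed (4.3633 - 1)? Yes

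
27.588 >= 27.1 True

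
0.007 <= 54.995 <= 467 True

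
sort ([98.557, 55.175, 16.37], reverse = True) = [98.557, 55.175, 16.37]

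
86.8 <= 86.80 True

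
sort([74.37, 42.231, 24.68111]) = [24.68111, 42.231, 74.37]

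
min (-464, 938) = -464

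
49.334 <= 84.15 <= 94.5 True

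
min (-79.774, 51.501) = -79.774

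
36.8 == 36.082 False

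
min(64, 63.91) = 63.91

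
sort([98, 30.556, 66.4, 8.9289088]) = [8.9289088, 30.556, 66.4, 98]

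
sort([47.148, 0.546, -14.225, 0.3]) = [-14.225, 0.3, 0.546, 47.148]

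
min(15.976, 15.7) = 15.7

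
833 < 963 True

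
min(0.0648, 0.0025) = 0.0025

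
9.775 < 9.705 False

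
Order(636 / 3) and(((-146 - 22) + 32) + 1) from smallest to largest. (((-146 - 22) + 32) + 1), (636 / 3)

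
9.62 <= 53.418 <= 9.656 False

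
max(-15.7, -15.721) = -15.7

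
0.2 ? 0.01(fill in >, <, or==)>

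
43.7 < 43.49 False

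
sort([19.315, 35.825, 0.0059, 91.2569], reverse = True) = [91.2569, 35.825, 19.315, 0.0059]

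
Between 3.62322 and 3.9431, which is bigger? 3.9431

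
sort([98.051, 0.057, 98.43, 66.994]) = [0.057, 66.994, 98.051, 98.43]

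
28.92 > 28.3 True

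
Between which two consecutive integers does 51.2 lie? 51 and 52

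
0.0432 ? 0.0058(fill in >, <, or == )>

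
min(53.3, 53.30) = 53.3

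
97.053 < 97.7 True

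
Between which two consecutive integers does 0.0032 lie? 0 and 1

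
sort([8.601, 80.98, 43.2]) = [8.601, 43.2, 80.98]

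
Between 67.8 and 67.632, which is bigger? 67.8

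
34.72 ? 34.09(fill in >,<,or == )>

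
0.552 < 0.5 False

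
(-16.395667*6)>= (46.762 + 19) False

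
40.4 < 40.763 True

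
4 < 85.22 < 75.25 False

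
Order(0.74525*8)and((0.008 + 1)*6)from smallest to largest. (0.74525*8), ((0.008 + 1)*6)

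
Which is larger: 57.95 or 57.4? 57.95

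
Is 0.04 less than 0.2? Yes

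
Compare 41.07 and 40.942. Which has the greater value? 41.07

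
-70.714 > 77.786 False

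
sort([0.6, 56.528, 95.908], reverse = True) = [95.908, 56.528, 0.6]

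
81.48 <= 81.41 False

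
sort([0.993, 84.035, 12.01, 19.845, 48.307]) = [0.993, 12.01, 19.845, 48.307, 84.035]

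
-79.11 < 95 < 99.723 True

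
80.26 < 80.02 False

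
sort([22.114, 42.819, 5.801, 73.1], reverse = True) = [73.1, 42.819, 22.114, 5.801]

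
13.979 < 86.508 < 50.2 False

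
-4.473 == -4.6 False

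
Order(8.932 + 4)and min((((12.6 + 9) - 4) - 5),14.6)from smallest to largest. min((((12.6 + 9) - 4) - 5),14.6),(8.932 + 4)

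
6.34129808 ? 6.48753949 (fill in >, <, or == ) <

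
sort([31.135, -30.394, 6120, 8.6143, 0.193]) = [-30.394, 0.193, 8.6143, 31.135, 6120]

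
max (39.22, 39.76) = 39.76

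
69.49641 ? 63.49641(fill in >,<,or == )>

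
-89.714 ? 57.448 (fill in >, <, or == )<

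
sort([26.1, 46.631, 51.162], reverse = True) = [51.162, 46.631, 26.1]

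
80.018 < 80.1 True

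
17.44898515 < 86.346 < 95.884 True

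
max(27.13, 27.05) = 27.13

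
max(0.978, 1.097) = 1.097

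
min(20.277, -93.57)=-93.57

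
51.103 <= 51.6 True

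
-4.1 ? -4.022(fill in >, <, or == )<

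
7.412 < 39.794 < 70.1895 True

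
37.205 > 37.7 False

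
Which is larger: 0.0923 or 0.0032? 0.0923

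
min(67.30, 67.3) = 67.30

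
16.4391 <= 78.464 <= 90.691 True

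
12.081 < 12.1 True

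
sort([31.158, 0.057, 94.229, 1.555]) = [0.057, 1.555, 31.158, 94.229]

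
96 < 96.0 False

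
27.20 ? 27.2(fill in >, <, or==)==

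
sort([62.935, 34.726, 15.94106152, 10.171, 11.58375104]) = [10.171, 11.58375104, 15.94106152, 34.726, 62.935]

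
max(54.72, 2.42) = 54.72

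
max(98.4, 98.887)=98.887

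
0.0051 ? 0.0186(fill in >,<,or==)<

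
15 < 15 False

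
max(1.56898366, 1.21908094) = 1.56898366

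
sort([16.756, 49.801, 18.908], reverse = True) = [49.801, 18.908, 16.756]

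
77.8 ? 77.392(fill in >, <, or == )>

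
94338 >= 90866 True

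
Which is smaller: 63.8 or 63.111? 63.111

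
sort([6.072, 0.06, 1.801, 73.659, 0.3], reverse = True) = [73.659, 6.072, 1.801, 0.3, 0.06]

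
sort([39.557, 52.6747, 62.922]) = [39.557, 52.6747, 62.922]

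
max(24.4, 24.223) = 24.4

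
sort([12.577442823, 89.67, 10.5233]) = [10.5233, 12.577442823, 89.67]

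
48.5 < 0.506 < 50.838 False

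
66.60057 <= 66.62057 True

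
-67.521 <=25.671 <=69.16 True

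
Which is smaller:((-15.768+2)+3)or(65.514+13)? ((-15.768+2)+3)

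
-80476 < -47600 True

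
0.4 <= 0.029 False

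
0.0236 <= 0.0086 False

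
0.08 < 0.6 True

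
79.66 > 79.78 False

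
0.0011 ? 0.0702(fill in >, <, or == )<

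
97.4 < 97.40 False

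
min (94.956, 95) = 94.956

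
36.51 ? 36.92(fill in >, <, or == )<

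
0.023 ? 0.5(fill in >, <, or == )<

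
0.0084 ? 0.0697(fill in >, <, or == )<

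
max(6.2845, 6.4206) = 6.4206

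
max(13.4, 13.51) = 13.51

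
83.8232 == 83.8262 False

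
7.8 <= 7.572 False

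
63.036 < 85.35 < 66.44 False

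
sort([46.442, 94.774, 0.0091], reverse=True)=[94.774, 46.442, 0.0091]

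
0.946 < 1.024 True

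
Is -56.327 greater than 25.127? No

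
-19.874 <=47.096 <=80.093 True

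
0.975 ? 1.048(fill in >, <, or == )<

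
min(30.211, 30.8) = 30.211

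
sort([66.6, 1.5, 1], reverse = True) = [66.6, 1.5, 1]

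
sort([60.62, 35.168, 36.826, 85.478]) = [35.168, 36.826, 60.62, 85.478]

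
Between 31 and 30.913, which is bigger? 31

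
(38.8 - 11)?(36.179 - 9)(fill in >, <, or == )>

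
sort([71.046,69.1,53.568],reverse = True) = [71.046,69.1,53.568]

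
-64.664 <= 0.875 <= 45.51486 True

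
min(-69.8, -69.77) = -69.8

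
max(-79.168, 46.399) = 46.399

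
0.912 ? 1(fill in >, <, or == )<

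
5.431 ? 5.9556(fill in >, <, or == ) <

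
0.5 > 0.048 True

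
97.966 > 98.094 False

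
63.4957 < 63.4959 True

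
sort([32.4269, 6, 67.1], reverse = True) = [67.1, 32.4269, 6]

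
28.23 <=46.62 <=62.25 True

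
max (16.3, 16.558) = 16.558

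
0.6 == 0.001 False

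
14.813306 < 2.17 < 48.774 False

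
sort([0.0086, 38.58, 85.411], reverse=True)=[85.411, 38.58, 0.0086]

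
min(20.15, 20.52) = 20.15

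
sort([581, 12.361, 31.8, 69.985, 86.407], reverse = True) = [581, 86.407, 69.985, 31.8, 12.361]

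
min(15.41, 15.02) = 15.02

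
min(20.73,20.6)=20.6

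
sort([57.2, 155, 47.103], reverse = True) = [155, 57.2, 47.103]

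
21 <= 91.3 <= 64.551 False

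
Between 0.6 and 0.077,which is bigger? 0.6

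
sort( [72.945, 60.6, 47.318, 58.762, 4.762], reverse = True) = [72.945, 60.6, 58.762, 47.318, 4.762]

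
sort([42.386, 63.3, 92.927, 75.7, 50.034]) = [42.386, 50.034, 63.3, 75.7, 92.927]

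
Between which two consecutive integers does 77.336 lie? 77 and 78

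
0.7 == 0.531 False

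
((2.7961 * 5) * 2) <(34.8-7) False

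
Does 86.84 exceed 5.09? Yes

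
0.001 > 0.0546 False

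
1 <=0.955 False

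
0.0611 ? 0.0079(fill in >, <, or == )>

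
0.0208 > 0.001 True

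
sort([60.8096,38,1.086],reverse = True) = [60.8096,38,1.086]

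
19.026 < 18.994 False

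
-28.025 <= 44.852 True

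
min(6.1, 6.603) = 6.1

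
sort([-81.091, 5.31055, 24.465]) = [-81.091, 5.31055, 24.465]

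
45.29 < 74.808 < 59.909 False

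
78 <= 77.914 False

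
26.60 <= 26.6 True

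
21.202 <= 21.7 True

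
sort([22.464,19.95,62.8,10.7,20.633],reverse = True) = [62.8,22.464,20.633,19.95,10.7]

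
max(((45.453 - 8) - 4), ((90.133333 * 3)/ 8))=33.799999875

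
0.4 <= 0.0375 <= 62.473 False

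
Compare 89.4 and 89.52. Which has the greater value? 89.52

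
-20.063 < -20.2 False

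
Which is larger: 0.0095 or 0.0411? 0.0411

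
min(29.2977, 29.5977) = 29.2977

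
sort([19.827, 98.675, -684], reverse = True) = [98.675, 19.827, -684]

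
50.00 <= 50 True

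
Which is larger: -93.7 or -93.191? -93.191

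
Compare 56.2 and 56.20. They are equal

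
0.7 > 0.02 True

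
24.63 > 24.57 True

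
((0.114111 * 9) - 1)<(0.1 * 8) True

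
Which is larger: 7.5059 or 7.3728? 7.5059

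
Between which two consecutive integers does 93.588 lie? 93 and 94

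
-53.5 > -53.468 False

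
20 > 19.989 True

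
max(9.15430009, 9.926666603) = 9.926666603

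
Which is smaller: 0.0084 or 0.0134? 0.0084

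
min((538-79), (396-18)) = 378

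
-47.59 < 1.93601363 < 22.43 True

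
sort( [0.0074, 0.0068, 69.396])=[0.0068, 0.0074, 69.396]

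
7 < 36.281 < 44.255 True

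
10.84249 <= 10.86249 True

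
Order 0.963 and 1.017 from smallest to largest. 0.963, 1.017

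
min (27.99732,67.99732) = 27.99732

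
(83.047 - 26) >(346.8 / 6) False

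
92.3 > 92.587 False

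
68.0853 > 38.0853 True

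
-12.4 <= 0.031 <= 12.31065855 True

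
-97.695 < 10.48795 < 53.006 True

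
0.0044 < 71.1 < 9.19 False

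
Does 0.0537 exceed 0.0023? Yes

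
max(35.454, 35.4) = 35.454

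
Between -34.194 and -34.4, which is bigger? -34.194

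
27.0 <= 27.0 True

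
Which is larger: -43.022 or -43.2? -43.022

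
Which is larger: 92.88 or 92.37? 92.88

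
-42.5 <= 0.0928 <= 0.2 True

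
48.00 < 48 False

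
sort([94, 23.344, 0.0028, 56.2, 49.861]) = [0.0028, 23.344, 49.861, 56.2, 94]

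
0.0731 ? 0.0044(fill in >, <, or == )>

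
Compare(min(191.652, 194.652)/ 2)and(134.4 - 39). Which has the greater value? (min(191.652, 194.652)/ 2)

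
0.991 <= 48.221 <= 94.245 True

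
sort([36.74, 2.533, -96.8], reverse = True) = [36.74, 2.533, -96.8]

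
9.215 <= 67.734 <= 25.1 False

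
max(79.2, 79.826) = 79.826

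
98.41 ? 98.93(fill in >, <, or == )<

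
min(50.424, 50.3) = 50.3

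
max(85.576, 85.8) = 85.8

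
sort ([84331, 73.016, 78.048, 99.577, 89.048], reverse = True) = [84331, 99.577, 89.048, 78.048, 73.016]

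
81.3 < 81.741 True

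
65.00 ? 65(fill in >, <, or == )==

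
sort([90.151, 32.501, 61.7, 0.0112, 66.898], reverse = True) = [90.151, 66.898, 61.7, 32.501, 0.0112]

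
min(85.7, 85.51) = 85.51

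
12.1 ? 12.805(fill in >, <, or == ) <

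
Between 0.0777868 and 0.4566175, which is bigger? 0.4566175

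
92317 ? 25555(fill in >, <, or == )>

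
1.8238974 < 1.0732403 False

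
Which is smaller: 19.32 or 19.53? 19.32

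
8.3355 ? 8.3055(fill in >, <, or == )>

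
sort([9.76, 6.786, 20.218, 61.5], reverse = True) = [61.5, 20.218, 9.76, 6.786]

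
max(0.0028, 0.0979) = 0.0979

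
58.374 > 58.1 True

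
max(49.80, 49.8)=49.8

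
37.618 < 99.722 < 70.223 False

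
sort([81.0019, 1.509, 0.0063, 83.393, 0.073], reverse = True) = [83.393, 81.0019, 1.509, 0.073, 0.0063]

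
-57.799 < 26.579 True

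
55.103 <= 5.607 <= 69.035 False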